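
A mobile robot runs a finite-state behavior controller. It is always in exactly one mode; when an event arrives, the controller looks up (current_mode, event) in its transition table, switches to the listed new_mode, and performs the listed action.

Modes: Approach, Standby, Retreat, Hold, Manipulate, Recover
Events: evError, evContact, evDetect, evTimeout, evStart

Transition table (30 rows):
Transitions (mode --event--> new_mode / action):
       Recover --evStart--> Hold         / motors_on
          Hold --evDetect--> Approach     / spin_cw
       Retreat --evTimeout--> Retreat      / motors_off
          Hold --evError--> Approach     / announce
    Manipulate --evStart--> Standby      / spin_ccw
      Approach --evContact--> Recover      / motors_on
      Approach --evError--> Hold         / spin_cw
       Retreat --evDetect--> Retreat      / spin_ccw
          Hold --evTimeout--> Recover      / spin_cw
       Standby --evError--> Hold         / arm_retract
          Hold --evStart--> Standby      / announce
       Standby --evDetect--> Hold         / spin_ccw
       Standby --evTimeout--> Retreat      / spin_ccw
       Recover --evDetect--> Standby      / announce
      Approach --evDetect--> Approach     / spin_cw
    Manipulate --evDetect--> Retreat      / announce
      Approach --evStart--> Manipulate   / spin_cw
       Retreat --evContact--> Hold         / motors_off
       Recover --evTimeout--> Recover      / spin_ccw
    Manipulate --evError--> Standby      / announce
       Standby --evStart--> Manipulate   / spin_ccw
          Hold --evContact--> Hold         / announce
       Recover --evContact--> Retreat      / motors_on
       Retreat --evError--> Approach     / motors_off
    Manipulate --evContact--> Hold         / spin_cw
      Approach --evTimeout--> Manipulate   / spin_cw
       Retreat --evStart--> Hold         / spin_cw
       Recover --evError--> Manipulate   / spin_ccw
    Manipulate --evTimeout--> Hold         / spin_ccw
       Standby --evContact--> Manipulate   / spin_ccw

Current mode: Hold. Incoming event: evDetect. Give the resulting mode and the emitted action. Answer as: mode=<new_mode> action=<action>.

current mode = Hold; filter table to that mode:
  (Hold, evDetect) → (Approach, spin_cw)  ← event matches
  (Hold, evError) → (Approach, announce)
  (Hold, evTimeout) → (Recover, spin_cw)
  (Hold, evStart) → (Standby, announce)
  (Hold, evContact) → (Hold, announce)
event = evDetect selects (Approach, spin_cw)

mode=Approach action=spin_cw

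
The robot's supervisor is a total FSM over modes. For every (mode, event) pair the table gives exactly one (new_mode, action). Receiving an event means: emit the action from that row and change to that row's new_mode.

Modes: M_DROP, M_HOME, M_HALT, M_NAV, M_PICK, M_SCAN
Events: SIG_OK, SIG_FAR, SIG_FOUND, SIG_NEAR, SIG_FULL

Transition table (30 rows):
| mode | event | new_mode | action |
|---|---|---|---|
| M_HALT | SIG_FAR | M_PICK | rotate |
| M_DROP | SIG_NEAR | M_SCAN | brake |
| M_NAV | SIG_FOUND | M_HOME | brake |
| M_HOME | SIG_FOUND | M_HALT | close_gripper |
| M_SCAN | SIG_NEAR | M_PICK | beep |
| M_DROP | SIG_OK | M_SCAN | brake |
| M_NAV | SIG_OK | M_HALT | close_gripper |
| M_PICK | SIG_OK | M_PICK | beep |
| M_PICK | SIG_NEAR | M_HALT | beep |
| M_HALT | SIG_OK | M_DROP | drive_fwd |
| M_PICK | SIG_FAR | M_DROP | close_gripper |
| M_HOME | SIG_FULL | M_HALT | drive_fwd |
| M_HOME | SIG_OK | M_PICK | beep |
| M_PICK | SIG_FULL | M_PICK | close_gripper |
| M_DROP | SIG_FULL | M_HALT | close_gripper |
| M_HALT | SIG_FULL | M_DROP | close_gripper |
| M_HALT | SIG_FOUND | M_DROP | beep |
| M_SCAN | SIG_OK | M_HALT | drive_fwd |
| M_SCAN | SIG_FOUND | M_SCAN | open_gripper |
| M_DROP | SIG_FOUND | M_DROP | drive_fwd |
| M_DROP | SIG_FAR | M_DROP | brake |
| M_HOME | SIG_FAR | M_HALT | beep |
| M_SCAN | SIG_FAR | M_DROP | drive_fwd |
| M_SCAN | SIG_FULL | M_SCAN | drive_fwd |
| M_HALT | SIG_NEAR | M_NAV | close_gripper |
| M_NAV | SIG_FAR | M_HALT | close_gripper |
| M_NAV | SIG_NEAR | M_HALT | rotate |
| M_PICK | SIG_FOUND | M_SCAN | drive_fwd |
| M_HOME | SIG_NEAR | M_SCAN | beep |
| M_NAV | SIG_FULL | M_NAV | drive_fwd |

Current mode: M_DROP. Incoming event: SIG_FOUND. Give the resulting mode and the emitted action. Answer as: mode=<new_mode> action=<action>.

current mode = M_DROP; filter table to that mode:
  (M_DROP, SIG_NEAR) → (M_SCAN, brake)
  (M_DROP, SIG_OK) → (M_SCAN, brake)
  (M_DROP, SIG_FULL) → (M_HALT, close_gripper)
  (M_DROP, SIG_FOUND) → (M_DROP, drive_fwd)  ← event matches
  (M_DROP, SIG_FAR) → (M_DROP, brake)
event = SIG_FOUND selects (M_DROP, drive_fwd)

mode=M_DROP action=drive_fwd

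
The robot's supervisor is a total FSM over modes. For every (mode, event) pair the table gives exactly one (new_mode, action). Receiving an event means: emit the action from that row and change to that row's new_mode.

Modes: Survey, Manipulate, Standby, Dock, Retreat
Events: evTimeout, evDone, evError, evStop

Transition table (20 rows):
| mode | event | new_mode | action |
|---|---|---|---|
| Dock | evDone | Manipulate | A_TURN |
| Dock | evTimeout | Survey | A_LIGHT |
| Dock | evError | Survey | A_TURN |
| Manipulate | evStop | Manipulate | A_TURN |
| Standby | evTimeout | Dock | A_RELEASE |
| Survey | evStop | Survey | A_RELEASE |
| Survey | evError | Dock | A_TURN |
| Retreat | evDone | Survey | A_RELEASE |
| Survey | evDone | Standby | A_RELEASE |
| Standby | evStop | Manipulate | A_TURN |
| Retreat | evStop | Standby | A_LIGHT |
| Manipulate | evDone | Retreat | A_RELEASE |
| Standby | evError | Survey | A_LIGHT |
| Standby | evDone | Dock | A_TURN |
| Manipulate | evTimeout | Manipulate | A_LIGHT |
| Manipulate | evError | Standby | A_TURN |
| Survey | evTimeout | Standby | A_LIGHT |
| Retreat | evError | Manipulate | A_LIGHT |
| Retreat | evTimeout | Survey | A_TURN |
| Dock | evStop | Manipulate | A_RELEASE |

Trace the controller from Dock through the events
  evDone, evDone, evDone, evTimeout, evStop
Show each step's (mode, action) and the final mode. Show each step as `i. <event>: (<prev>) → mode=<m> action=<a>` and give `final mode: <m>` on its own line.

final mode: Manipulate

1. evDone: (Dock) → mode=Manipulate action=A_TURN
2. evDone: (Manipulate) → mode=Retreat action=A_RELEASE
3. evDone: (Retreat) → mode=Survey action=A_RELEASE
4. evTimeout: (Survey) → mode=Standby action=A_LIGHT
5. evStop: (Standby) → mode=Manipulate action=A_TURN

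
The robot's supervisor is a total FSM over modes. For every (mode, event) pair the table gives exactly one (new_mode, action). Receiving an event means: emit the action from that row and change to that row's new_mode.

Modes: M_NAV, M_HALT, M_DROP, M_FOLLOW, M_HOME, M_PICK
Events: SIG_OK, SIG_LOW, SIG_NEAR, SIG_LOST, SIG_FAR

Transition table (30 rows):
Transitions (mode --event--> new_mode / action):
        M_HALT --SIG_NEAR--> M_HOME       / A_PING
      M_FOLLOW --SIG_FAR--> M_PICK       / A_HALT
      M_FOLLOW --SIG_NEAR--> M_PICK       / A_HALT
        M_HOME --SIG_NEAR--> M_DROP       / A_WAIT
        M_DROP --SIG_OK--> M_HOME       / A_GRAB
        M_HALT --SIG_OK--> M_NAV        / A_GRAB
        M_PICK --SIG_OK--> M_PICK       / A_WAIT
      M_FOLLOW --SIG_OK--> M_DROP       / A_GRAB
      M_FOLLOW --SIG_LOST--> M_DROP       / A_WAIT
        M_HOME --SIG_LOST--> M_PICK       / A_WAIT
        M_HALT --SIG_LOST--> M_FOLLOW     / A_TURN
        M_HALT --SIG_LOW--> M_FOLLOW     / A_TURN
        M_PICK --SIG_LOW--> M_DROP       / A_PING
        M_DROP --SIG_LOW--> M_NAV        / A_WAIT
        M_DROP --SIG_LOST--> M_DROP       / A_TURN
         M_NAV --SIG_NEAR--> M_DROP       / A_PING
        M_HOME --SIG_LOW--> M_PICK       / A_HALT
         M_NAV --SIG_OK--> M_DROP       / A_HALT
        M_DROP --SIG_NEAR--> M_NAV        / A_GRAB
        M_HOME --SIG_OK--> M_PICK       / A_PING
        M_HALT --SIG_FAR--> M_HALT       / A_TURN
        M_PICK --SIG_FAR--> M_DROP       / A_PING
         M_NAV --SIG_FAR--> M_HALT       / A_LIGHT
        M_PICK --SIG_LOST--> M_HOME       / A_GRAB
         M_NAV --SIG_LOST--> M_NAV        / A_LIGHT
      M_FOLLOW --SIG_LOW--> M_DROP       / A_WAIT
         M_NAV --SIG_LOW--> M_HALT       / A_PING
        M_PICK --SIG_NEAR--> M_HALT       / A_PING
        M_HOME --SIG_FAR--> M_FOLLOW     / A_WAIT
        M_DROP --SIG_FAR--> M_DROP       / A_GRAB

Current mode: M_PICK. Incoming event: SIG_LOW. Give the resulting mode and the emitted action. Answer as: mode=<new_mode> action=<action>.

mode=M_DROP action=A_PING

current mode = M_PICK; filter table to that mode:
  (M_PICK, SIG_OK) → (M_PICK, A_WAIT)
  (M_PICK, SIG_LOW) → (M_DROP, A_PING)  ← event matches
  (M_PICK, SIG_FAR) → (M_DROP, A_PING)
  (M_PICK, SIG_LOST) → (M_HOME, A_GRAB)
  (M_PICK, SIG_NEAR) → (M_HALT, A_PING)
event = SIG_LOW selects (M_DROP, A_PING)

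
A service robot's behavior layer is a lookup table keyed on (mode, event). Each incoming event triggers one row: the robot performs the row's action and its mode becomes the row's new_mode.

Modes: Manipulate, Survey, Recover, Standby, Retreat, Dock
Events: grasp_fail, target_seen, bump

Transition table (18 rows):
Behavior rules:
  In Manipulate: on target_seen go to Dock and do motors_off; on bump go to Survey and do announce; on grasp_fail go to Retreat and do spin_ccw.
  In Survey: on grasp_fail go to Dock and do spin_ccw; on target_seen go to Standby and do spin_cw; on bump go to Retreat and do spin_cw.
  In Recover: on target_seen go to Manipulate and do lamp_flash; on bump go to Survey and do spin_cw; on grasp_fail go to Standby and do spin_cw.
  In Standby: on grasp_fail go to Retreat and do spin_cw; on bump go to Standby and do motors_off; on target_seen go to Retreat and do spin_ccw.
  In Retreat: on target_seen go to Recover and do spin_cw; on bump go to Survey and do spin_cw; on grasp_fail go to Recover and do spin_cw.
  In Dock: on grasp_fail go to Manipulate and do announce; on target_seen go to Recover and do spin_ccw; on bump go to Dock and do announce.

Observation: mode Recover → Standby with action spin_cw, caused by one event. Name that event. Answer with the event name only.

try grasp_fail: (Recover, grasp_fail) → (Standby, spin_cw)  ← matches
try target_seen: (Recover, target_seen) → (Manipulate, lamp_flash)
try bump: (Recover, bump) → (Survey, spin_cw)

grasp_fail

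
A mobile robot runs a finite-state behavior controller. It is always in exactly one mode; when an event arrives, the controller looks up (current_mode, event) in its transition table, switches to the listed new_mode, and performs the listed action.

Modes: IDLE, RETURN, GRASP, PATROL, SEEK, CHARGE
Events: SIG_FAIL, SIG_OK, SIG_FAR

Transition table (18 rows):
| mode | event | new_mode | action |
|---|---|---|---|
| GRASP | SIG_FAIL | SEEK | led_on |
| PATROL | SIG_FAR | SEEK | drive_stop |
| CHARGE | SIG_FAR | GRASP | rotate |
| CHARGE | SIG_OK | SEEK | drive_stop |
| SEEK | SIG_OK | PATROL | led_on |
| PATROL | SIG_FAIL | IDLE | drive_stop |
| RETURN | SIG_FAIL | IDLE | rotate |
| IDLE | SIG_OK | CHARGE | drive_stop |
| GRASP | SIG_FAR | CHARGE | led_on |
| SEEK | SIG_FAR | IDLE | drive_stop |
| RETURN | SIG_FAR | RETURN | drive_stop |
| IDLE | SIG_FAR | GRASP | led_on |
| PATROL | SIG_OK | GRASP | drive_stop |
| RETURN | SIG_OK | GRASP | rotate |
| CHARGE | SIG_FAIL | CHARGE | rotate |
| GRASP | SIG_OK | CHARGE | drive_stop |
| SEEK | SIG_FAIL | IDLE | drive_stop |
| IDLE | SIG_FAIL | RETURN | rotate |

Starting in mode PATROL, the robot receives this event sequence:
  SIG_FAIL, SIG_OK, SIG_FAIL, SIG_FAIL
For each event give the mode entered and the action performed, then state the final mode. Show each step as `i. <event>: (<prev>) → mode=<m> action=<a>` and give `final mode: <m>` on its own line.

1. SIG_FAIL: (PATROL) → mode=IDLE action=drive_stop
2. SIG_OK: (IDLE) → mode=CHARGE action=drive_stop
3. SIG_FAIL: (CHARGE) → mode=CHARGE action=rotate
4. SIG_FAIL: (CHARGE) → mode=CHARGE action=rotate

final mode: CHARGE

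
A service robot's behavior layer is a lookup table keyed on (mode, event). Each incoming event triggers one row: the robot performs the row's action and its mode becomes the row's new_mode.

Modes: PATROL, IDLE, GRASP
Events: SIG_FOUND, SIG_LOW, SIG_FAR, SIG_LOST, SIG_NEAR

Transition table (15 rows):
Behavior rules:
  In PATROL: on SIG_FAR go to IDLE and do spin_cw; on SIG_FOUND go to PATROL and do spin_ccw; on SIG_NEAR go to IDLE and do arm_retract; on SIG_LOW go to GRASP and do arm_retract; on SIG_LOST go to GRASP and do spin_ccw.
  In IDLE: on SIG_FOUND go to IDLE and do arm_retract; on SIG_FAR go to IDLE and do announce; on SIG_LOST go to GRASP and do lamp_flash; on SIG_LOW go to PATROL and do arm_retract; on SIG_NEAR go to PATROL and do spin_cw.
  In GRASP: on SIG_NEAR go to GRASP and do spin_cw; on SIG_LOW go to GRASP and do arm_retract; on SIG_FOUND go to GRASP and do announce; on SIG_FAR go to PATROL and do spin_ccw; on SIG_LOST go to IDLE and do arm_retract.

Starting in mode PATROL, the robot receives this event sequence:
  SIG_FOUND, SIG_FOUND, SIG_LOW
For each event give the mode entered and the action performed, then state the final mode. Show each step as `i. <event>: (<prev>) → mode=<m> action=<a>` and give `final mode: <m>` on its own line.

1. SIG_FOUND: (PATROL) → mode=PATROL action=spin_ccw
2. SIG_FOUND: (PATROL) → mode=PATROL action=spin_ccw
3. SIG_LOW: (PATROL) → mode=GRASP action=arm_retract

final mode: GRASP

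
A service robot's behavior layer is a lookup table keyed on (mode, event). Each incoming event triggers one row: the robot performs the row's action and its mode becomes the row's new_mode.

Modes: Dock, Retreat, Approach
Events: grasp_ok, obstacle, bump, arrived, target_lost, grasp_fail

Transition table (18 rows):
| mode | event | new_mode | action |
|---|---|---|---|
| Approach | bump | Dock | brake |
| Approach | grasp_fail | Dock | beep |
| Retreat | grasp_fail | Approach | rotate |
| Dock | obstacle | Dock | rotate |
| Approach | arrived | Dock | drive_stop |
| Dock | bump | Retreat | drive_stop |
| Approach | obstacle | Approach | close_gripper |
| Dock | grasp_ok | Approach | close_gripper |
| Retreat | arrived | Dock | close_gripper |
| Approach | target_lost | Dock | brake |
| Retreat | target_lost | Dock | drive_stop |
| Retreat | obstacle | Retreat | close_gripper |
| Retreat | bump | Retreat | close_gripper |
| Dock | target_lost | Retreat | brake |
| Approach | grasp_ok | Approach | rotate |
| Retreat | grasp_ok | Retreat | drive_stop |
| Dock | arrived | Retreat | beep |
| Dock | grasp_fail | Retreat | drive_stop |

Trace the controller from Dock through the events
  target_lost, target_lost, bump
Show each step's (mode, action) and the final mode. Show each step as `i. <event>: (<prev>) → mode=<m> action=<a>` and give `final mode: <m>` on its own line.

1. target_lost: (Dock) → mode=Retreat action=brake
2. target_lost: (Retreat) → mode=Dock action=drive_stop
3. bump: (Dock) → mode=Retreat action=drive_stop

final mode: Retreat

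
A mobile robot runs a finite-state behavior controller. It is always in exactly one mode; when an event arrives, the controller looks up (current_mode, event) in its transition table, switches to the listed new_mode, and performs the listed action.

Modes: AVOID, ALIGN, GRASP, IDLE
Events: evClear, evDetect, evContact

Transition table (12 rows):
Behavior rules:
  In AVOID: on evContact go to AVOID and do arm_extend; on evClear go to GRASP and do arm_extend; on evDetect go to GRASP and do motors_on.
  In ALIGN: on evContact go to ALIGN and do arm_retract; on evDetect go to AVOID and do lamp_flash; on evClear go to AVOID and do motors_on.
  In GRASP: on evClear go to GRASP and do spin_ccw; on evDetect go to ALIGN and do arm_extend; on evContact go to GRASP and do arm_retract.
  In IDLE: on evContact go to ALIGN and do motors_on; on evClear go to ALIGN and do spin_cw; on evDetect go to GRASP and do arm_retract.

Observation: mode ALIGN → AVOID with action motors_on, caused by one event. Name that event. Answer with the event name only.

try evClear: (ALIGN, evClear) → (AVOID, motors_on)  ← matches
try evDetect: (ALIGN, evDetect) → (AVOID, lamp_flash)
try evContact: (ALIGN, evContact) → (ALIGN, arm_retract)

evClear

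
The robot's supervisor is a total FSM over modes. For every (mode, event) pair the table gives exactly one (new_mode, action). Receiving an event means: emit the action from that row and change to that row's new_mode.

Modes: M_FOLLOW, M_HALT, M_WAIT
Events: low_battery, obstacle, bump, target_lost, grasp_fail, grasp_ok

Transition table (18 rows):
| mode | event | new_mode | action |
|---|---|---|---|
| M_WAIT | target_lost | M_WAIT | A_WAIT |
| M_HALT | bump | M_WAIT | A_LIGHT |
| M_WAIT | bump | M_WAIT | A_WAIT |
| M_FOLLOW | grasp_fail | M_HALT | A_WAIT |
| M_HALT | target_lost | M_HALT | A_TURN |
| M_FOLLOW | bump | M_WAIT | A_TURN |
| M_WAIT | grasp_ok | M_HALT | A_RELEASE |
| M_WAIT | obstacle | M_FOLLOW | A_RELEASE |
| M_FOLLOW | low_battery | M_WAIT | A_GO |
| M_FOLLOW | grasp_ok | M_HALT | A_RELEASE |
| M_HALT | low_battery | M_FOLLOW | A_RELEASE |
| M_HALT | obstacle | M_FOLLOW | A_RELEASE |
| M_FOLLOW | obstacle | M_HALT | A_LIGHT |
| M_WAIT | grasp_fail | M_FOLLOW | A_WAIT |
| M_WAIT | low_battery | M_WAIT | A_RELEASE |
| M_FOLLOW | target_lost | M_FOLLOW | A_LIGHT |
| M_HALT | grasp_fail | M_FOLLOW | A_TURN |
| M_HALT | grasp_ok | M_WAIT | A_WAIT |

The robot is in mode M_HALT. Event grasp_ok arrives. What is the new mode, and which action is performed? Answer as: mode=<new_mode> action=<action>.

current mode = M_HALT; filter table to that mode:
  (M_HALT, bump) → (M_WAIT, A_LIGHT)
  (M_HALT, target_lost) → (M_HALT, A_TURN)
  (M_HALT, low_battery) → (M_FOLLOW, A_RELEASE)
  (M_HALT, obstacle) → (M_FOLLOW, A_RELEASE)
  (M_HALT, grasp_fail) → (M_FOLLOW, A_TURN)
  (M_HALT, grasp_ok) → (M_WAIT, A_WAIT)  ← event matches
event = grasp_ok selects (M_WAIT, A_WAIT)

mode=M_WAIT action=A_WAIT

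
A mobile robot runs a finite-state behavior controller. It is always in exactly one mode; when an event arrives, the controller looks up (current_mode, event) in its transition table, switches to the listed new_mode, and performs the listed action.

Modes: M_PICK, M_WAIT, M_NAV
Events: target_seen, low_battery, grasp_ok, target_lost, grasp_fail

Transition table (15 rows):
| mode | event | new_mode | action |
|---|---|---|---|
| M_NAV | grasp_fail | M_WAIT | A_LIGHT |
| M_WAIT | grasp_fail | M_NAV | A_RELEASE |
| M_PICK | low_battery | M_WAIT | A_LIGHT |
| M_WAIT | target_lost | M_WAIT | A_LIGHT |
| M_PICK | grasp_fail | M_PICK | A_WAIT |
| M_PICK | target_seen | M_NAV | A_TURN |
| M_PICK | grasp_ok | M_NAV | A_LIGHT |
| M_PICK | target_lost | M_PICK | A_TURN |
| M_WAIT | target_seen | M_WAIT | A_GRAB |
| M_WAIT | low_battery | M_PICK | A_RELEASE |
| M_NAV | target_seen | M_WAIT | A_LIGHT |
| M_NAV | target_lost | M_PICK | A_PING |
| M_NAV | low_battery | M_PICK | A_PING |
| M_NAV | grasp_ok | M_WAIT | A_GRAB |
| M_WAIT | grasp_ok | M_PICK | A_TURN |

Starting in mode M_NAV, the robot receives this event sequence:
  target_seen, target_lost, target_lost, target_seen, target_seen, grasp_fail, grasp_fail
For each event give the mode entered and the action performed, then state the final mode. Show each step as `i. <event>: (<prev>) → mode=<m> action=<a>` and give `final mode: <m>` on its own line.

1. target_seen: (M_NAV) → mode=M_WAIT action=A_LIGHT
2. target_lost: (M_WAIT) → mode=M_WAIT action=A_LIGHT
3. target_lost: (M_WAIT) → mode=M_WAIT action=A_LIGHT
4. target_seen: (M_WAIT) → mode=M_WAIT action=A_GRAB
5. target_seen: (M_WAIT) → mode=M_WAIT action=A_GRAB
6. grasp_fail: (M_WAIT) → mode=M_NAV action=A_RELEASE
7. grasp_fail: (M_NAV) → mode=M_WAIT action=A_LIGHT

final mode: M_WAIT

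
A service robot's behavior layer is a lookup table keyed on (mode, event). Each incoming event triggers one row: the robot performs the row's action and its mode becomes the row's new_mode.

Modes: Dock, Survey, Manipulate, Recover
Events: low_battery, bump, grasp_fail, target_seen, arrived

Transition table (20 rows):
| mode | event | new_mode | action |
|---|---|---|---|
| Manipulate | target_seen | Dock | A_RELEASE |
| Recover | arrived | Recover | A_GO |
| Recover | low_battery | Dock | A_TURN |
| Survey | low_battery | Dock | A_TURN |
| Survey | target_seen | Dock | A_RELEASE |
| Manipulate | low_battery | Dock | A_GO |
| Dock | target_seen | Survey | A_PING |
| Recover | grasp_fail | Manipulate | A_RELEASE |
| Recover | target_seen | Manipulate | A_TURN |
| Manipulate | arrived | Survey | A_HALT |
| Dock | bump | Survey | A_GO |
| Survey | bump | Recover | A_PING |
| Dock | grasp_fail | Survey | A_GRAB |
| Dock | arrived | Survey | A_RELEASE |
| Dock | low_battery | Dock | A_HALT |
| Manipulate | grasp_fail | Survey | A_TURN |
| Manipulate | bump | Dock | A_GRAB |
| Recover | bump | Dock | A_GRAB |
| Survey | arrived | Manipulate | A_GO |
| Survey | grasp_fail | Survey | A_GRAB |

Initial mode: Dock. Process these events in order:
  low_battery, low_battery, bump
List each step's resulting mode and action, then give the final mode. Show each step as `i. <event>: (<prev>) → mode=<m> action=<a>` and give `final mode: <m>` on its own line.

final mode: Survey

1. low_battery: (Dock) → mode=Dock action=A_HALT
2. low_battery: (Dock) → mode=Dock action=A_HALT
3. bump: (Dock) → mode=Survey action=A_GO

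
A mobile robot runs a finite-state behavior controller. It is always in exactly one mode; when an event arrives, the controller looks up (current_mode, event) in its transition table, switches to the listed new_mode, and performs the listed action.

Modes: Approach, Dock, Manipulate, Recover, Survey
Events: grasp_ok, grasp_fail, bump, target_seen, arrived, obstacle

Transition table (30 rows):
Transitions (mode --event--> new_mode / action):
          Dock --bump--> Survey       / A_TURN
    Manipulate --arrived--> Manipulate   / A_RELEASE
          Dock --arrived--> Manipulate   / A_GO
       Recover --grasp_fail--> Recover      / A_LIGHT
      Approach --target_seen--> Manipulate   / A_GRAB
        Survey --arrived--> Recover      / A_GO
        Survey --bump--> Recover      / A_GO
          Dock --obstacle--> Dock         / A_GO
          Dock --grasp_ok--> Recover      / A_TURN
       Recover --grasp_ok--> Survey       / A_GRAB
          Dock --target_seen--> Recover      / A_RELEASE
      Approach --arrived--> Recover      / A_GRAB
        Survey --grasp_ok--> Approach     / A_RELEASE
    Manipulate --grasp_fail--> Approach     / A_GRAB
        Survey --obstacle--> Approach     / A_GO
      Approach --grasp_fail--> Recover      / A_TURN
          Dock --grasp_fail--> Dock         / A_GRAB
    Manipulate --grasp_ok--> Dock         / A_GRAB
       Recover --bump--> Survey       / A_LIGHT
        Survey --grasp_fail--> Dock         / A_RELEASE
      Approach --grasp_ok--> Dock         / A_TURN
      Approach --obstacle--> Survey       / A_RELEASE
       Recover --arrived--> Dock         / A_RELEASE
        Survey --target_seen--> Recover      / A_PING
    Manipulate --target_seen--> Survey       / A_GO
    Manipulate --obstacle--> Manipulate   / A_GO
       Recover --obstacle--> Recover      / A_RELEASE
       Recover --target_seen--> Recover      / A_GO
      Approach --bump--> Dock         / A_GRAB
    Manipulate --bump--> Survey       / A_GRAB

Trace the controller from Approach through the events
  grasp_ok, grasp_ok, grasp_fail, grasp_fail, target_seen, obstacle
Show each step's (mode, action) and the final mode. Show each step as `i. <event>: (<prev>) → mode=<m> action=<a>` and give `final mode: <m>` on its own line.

final mode: Recover

1. grasp_ok: (Approach) → mode=Dock action=A_TURN
2. grasp_ok: (Dock) → mode=Recover action=A_TURN
3. grasp_fail: (Recover) → mode=Recover action=A_LIGHT
4. grasp_fail: (Recover) → mode=Recover action=A_LIGHT
5. target_seen: (Recover) → mode=Recover action=A_GO
6. obstacle: (Recover) → mode=Recover action=A_RELEASE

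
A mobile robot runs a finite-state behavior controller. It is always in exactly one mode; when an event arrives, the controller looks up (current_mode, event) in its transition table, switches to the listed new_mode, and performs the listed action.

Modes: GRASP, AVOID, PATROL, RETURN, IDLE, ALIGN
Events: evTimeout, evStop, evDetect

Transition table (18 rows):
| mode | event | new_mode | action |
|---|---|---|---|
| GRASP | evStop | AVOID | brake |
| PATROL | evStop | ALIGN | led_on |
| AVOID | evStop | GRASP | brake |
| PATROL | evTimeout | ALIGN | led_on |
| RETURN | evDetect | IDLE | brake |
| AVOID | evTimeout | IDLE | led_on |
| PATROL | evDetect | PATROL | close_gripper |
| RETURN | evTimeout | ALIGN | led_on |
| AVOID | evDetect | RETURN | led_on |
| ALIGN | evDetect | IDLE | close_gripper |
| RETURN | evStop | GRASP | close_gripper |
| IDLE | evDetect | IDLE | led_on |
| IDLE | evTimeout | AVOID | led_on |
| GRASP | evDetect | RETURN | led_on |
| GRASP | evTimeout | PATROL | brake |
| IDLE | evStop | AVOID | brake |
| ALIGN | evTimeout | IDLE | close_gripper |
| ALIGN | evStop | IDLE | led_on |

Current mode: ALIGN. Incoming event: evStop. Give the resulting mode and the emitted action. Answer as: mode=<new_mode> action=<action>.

current mode = ALIGN; filter table to that mode:
  (ALIGN, evDetect) → (IDLE, close_gripper)
  (ALIGN, evTimeout) → (IDLE, close_gripper)
  (ALIGN, evStop) → (IDLE, led_on)  ← event matches
event = evStop selects (IDLE, led_on)

mode=IDLE action=led_on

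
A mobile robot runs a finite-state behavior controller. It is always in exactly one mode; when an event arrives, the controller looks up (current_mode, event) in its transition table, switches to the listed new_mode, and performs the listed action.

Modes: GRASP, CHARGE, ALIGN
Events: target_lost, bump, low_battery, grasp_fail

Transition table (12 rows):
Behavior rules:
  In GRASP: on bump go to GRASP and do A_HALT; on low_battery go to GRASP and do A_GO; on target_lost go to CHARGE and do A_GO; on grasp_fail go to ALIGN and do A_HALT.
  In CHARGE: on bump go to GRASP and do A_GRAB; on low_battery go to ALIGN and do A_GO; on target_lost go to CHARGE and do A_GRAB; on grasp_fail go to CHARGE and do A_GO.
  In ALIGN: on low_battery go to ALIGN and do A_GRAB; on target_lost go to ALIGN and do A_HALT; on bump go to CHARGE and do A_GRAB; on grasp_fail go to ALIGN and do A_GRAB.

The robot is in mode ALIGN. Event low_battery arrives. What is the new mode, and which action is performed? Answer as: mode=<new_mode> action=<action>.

mode=ALIGN action=A_GRAB

current mode = ALIGN; filter table to that mode:
  (ALIGN, low_battery) → (ALIGN, A_GRAB)  ← event matches
  (ALIGN, target_lost) → (ALIGN, A_HALT)
  (ALIGN, bump) → (CHARGE, A_GRAB)
  (ALIGN, grasp_fail) → (ALIGN, A_GRAB)
event = low_battery selects (ALIGN, A_GRAB)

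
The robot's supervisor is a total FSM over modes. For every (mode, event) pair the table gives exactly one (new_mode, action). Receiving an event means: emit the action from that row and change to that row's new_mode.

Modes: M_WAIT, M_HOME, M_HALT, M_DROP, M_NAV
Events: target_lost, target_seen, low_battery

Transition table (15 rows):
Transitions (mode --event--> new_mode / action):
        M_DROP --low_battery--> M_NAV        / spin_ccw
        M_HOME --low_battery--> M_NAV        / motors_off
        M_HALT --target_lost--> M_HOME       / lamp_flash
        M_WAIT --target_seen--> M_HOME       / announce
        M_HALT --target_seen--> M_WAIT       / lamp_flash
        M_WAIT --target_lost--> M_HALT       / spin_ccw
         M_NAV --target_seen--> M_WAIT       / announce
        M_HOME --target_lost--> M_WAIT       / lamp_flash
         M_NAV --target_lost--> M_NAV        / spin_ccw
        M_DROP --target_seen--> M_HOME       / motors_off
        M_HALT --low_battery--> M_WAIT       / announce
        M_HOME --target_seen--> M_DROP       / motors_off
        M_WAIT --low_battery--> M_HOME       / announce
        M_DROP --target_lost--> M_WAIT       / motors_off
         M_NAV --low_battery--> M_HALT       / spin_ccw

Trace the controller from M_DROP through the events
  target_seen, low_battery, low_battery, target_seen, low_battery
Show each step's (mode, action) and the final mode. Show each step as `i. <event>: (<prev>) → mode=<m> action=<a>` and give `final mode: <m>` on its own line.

final mode: M_HOME

1. target_seen: (M_DROP) → mode=M_HOME action=motors_off
2. low_battery: (M_HOME) → mode=M_NAV action=motors_off
3. low_battery: (M_NAV) → mode=M_HALT action=spin_ccw
4. target_seen: (M_HALT) → mode=M_WAIT action=lamp_flash
5. low_battery: (M_WAIT) → mode=M_HOME action=announce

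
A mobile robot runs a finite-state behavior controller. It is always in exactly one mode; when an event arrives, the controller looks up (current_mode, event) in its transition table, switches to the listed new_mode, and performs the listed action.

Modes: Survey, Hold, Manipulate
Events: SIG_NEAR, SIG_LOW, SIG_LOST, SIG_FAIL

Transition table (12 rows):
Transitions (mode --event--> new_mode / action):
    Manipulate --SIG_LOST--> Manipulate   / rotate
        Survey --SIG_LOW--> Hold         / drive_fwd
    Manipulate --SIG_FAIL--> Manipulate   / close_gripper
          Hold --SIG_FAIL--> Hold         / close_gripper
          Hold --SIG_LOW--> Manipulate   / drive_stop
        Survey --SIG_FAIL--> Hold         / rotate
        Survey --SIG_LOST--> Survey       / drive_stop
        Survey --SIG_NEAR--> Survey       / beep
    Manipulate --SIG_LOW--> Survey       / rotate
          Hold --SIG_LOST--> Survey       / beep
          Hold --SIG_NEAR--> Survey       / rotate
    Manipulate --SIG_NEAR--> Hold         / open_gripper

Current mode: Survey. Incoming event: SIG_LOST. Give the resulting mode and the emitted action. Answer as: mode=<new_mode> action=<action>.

current mode = Survey; filter table to that mode:
  (Survey, SIG_LOW) → (Hold, drive_fwd)
  (Survey, SIG_FAIL) → (Hold, rotate)
  (Survey, SIG_LOST) → (Survey, drive_stop)  ← event matches
  (Survey, SIG_NEAR) → (Survey, beep)
event = SIG_LOST selects (Survey, drive_stop)

mode=Survey action=drive_stop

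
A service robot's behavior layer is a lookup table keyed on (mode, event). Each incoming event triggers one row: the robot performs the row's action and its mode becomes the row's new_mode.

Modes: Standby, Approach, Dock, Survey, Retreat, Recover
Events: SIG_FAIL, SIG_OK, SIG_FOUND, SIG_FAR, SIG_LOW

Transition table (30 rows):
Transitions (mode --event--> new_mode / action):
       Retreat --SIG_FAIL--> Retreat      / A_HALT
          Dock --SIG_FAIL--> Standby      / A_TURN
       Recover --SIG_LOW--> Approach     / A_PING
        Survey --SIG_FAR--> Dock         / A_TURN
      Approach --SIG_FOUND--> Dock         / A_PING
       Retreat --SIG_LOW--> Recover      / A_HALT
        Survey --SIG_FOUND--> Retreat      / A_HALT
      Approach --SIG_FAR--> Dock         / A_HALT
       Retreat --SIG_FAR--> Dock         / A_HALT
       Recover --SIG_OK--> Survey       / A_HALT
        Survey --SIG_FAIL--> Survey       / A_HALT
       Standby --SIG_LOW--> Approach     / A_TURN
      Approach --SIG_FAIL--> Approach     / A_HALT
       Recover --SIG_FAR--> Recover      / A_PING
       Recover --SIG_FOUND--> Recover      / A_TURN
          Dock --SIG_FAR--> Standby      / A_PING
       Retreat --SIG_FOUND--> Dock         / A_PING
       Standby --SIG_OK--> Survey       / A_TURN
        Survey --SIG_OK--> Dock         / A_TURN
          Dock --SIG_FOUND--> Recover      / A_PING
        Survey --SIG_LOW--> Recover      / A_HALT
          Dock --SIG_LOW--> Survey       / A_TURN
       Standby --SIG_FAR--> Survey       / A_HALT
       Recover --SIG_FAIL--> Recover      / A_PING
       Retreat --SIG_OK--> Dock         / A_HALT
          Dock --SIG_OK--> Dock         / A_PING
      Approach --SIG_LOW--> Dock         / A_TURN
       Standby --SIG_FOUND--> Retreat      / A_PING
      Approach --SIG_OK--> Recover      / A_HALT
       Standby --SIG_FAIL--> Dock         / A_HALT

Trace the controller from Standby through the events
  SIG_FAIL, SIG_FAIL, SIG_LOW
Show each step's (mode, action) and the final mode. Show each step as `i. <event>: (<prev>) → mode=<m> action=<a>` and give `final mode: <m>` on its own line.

1. SIG_FAIL: (Standby) → mode=Dock action=A_HALT
2. SIG_FAIL: (Dock) → mode=Standby action=A_TURN
3. SIG_LOW: (Standby) → mode=Approach action=A_TURN

final mode: Approach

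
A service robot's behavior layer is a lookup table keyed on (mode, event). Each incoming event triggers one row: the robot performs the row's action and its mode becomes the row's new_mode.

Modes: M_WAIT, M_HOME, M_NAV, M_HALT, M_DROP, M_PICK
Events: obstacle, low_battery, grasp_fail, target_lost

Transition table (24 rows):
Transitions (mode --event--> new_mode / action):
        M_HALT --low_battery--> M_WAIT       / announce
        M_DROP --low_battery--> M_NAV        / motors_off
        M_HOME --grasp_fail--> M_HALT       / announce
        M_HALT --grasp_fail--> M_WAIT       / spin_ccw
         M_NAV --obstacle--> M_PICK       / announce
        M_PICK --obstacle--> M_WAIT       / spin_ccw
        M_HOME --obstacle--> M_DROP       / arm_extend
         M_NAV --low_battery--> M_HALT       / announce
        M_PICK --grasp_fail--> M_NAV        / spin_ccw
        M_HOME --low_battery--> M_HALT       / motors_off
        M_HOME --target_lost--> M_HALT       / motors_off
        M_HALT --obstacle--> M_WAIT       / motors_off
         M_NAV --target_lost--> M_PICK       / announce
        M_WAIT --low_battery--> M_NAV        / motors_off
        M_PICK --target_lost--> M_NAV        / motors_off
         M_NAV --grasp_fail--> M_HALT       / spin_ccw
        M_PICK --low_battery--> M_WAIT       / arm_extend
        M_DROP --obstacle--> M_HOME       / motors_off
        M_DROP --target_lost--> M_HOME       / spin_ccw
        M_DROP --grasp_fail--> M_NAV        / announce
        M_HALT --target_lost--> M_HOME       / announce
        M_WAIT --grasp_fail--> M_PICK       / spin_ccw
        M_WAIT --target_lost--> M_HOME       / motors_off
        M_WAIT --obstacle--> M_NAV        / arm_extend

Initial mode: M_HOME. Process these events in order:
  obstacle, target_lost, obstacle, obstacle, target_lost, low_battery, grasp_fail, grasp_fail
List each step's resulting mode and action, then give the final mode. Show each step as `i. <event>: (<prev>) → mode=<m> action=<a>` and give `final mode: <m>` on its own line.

final mode: M_NAV

1. obstacle: (M_HOME) → mode=M_DROP action=arm_extend
2. target_lost: (M_DROP) → mode=M_HOME action=spin_ccw
3. obstacle: (M_HOME) → mode=M_DROP action=arm_extend
4. obstacle: (M_DROP) → mode=M_HOME action=motors_off
5. target_lost: (M_HOME) → mode=M_HALT action=motors_off
6. low_battery: (M_HALT) → mode=M_WAIT action=announce
7. grasp_fail: (M_WAIT) → mode=M_PICK action=spin_ccw
8. grasp_fail: (M_PICK) → mode=M_NAV action=spin_ccw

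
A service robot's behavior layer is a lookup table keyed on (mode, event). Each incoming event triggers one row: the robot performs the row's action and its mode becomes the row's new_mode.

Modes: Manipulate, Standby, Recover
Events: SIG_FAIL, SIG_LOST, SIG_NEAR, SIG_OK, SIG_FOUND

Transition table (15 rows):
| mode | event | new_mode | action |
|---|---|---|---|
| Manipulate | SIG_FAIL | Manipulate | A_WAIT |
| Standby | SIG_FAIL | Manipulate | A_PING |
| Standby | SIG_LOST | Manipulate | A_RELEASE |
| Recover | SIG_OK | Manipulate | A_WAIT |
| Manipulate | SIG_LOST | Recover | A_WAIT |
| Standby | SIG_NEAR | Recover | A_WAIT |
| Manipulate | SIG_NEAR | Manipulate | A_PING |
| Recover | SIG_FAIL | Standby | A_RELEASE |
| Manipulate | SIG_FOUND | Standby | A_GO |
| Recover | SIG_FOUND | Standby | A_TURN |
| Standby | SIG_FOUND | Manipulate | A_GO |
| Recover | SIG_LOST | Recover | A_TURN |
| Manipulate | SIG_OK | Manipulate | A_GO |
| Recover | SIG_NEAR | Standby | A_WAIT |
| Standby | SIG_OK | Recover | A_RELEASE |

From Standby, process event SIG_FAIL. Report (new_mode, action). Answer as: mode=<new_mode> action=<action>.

current mode = Standby; filter table to that mode:
  (Standby, SIG_FAIL) → (Manipulate, A_PING)  ← event matches
  (Standby, SIG_LOST) → (Manipulate, A_RELEASE)
  (Standby, SIG_NEAR) → (Recover, A_WAIT)
  (Standby, SIG_FOUND) → (Manipulate, A_GO)
  (Standby, SIG_OK) → (Recover, A_RELEASE)
event = SIG_FAIL selects (Manipulate, A_PING)

mode=Manipulate action=A_PING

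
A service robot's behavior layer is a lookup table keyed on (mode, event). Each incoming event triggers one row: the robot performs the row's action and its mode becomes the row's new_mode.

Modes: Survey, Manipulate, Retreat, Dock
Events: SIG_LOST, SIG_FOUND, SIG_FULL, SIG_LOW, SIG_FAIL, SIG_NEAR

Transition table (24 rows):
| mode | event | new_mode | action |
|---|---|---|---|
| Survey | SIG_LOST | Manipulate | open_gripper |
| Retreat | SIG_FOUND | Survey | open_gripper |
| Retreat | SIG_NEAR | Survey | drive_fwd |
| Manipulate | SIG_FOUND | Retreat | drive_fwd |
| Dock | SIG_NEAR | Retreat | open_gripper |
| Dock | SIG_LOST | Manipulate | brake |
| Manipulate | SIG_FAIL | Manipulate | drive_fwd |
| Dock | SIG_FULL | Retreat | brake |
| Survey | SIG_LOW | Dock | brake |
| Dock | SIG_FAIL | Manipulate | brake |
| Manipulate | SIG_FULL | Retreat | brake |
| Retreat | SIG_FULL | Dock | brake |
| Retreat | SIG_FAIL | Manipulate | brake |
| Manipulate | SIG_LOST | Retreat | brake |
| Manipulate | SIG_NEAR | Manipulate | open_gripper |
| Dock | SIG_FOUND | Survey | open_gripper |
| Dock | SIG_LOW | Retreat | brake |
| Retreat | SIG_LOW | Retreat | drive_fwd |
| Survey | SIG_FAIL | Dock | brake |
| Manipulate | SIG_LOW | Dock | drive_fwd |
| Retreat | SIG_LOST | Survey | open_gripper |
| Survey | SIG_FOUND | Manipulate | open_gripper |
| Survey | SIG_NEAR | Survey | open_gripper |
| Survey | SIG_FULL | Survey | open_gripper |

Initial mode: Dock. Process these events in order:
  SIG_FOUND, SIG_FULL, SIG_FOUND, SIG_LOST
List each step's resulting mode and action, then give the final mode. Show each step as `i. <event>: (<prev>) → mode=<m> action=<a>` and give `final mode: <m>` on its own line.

final mode: Retreat

1. SIG_FOUND: (Dock) → mode=Survey action=open_gripper
2. SIG_FULL: (Survey) → mode=Survey action=open_gripper
3. SIG_FOUND: (Survey) → mode=Manipulate action=open_gripper
4. SIG_LOST: (Manipulate) → mode=Retreat action=brake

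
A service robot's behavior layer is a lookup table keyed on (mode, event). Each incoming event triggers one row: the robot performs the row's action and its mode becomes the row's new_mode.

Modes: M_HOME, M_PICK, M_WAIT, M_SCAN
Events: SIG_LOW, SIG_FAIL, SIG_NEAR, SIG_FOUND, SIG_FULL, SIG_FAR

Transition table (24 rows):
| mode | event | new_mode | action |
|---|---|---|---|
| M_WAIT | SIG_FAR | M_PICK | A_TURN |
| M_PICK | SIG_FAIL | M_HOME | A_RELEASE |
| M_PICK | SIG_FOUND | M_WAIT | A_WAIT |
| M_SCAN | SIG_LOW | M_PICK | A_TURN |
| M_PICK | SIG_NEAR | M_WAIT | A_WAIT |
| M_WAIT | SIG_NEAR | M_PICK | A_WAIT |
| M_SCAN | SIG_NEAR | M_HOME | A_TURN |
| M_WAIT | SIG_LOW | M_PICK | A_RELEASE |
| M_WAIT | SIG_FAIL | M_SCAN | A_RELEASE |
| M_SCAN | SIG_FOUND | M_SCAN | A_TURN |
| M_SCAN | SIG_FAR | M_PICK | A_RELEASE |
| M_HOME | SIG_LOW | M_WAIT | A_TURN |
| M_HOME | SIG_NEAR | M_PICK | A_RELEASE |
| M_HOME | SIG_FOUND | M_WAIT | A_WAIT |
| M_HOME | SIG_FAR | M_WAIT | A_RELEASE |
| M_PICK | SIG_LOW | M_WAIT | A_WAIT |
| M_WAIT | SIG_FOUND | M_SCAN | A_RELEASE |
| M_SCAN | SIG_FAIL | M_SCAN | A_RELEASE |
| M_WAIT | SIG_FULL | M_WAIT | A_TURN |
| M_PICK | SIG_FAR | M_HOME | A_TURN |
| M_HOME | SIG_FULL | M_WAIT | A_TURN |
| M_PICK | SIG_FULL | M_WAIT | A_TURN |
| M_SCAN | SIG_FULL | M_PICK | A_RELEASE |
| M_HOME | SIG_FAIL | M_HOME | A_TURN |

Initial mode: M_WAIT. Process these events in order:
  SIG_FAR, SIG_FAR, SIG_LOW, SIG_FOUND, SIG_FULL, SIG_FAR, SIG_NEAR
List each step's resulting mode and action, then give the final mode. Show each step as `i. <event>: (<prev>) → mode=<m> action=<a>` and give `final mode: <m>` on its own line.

final mode: M_PICK

1. SIG_FAR: (M_WAIT) → mode=M_PICK action=A_TURN
2. SIG_FAR: (M_PICK) → mode=M_HOME action=A_TURN
3. SIG_LOW: (M_HOME) → mode=M_WAIT action=A_TURN
4. SIG_FOUND: (M_WAIT) → mode=M_SCAN action=A_RELEASE
5. SIG_FULL: (M_SCAN) → mode=M_PICK action=A_RELEASE
6. SIG_FAR: (M_PICK) → mode=M_HOME action=A_TURN
7. SIG_NEAR: (M_HOME) → mode=M_PICK action=A_RELEASE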